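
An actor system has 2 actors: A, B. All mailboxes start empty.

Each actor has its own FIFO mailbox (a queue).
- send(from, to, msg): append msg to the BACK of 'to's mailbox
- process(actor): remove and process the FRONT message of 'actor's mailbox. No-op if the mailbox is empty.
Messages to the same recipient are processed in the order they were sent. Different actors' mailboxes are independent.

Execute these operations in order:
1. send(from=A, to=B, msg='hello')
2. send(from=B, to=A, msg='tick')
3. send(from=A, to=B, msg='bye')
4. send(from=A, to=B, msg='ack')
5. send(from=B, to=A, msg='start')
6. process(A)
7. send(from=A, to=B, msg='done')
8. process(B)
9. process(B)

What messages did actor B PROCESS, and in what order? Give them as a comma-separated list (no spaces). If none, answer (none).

After 1 (send(from=A, to=B, msg='hello')): A:[] B:[hello]
After 2 (send(from=B, to=A, msg='tick')): A:[tick] B:[hello]
After 3 (send(from=A, to=B, msg='bye')): A:[tick] B:[hello,bye]
After 4 (send(from=A, to=B, msg='ack')): A:[tick] B:[hello,bye,ack]
After 5 (send(from=B, to=A, msg='start')): A:[tick,start] B:[hello,bye,ack]
After 6 (process(A)): A:[start] B:[hello,bye,ack]
After 7 (send(from=A, to=B, msg='done')): A:[start] B:[hello,bye,ack,done]
After 8 (process(B)): A:[start] B:[bye,ack,done]
After 9 (process(B)): A:[start] B:[ack,done]

Answer: hello,bye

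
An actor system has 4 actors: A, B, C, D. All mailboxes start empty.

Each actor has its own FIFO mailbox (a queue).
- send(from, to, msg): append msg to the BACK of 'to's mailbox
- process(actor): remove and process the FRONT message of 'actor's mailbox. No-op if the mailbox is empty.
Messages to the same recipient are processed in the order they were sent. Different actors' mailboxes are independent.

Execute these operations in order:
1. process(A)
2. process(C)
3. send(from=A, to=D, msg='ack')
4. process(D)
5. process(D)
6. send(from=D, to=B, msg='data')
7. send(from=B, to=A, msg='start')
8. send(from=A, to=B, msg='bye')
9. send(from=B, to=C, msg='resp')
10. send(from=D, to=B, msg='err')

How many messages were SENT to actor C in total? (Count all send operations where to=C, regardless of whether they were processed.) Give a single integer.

Answer: 1

Derivation:
After 1 (process(A)): A:[] B:[] C:[] D:[]
After 2 (process(C)): A:[] B:[] C:[] D:[]
After 3 (send(from=A, to=D, msg='ack')): A:[] B:[] C:[] D:[ack]
After 4 (process(D)): A:[] B:[] C:[] D:[]
After 5 (process(D)): A:[] B:[] C:[] D:[]
After 6 (send(from=D, to=B, msg='data')): A:[] B:[data] C:[] D:[]
After 7 (send(from=B, to=A, msg='start')): A:[start] B:[data] C:[] D:[]
After 8 (send(from=A, to=B, msg='bye')): A:[start] B:[data,bye] C:[] D:[]
After 9 (send(from=B, to=C, msg='resp')): A:[start] B:[data,bye] C:[resp] D:[]
After 10 (send(from=D, to=B, msg='err')): A:[start] B:[data,bye,err] C:[resp] D:[]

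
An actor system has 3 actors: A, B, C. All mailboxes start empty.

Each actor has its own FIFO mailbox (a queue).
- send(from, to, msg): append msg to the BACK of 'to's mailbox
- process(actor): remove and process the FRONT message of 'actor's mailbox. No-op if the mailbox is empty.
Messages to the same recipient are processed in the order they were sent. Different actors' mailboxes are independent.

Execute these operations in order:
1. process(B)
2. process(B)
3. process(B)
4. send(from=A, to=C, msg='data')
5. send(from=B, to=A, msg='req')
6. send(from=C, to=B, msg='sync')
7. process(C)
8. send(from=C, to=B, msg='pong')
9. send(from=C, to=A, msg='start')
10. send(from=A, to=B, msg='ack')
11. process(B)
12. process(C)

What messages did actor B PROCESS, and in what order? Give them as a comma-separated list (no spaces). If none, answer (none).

After 1 (process(B)): A:[] B:[] C:[]
After 2 (process(B)): A:[] B:[] C:[]
After 3 (process(B)): A:[] B:[] C:[]
After 4 (send(from=A, to=C, msg='data')): A:[] B:[] C:[data]
After 5 (send(from=B, to=A, msg='req')): A:[req] B:[] C:[data]
After 6 (send(from=C, to=B, msg='sync')): A:[req] B:[sync] C:[data]
After 7 (process(C)): A:[req] B:[sync] C:[]
After 8 (send(from=C, to=B, msg='pong')): A:[req] B:[sync,pong] C:[]
After 9 (send(from=C, to=A, msg='start')): A:[req,start] B:[sync,pong] C:[]
After 10 (send(from=A, to=B, msg='ack')): A:[req,start] B:[sync,pong,ack] C:[]
After 11 (process(B)): A:[req,start] B:[pong,ack] C:[]
After 12 (process(C)): A:[req,start] B:[pong,ack] C:[]

Answer: sync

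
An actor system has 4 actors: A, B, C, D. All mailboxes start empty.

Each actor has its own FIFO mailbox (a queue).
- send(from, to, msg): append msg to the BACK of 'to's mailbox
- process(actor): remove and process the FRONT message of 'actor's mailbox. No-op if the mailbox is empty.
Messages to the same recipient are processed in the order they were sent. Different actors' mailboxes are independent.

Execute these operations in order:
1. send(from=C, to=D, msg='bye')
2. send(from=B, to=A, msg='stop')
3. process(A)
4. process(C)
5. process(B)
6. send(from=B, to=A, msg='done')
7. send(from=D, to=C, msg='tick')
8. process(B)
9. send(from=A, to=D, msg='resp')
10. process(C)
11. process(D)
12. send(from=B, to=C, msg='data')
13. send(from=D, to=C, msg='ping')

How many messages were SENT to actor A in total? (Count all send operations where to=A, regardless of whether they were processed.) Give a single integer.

After 1 (send(from=C, to=D, msg='bye')): A:[] B:[] C:[] D:[bye]
After 2 (send(from=B, to=A, msg='stop')): A:[stop] B:[] C:[] D:[bye]
After 3 (process(A)): A:[] B:[] C:[] D:[bye]
After 4 (process(C)): A:[] B:[] C:[] D:[bye]
After 5 (process(B)): A:[] B:[] C:[] D:[bye]
After 6 (send(from=B, to=A, msg='done')): A:[done] B:[] C:[] D:[bye]
After 7 (send(from=D, to=C, msg='tick')): A:[done] B:[] C:[tick] D:[bye]
After 8 (process(B)): A:[done] B:[] C:[tick] D:[bye]
After 9 (send(from=A, to=D, msg='resp')): A:[done] B:[] C:[tick] D:[bye,resp]
After 10 (process(C)): A:[done] B:[] C:[] D:[bye,resp]
After 11 (process(D)): A:[done] B:[] C:[] D:[resp]
After 12 (send(from=B, to=C, msg='data')): A:[done] B:[] C:[data] D:[resp]
After 13 (send(from=D, to=C, msg='ping')): A:[done] B:[] C:[data,ping] D:[resp]

Answer: 2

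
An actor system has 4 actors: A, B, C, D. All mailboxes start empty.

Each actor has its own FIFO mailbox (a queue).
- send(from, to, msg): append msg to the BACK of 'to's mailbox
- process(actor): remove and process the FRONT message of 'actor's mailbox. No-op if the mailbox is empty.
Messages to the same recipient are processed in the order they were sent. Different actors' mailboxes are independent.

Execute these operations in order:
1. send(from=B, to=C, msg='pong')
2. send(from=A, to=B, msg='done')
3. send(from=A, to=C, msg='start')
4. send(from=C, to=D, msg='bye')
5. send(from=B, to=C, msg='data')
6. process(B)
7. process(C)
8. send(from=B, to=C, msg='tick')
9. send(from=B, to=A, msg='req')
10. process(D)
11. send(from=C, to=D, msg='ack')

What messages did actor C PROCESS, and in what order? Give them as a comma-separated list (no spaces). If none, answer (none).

Answer: pong

Derivation:
After 1 (send(from=B, to=C, msg='pong')): A:[] B:[] C:[pong] D:[]
After 2 (send(from=A, to=B, msg='done')): A:[] B:[done] C:[pong] D:[]
After 3 (send(from=A, to=C, msg='start')): A:[] B:[done] C:[pong,start] D:[]
After 4 (send(from=C, to=D, msg='bye')): A:[] B:[done] C:[pong,start] D:[bye]
After 5 (send(from=B, to=C, msg='data')): A:[] B:[done] C:[pong,start,data] D:[bye]
After 6 (process(B)): A:[] B:[] C:[pong,start,data] D:[bye]
After 7 (process(C)): A:[] B:[] C:[start,data] D:[bye]
After 8 (send(from=B, to=C, msg='tick')): A:[] B:[] C:[start,data,tick] D:[bye]
After 9 (send(from=B, to=A, msg='req')): A:[req] B:[] C:[start,data,tick] D:[bye]
After 10 (process(D)): A:[req] B:[] C:[start,data,tick] D:[]
After 11 (send(from=C, to=D, msg='ack')): A:[req] B:[] C:[start,data,tick] D:[ack]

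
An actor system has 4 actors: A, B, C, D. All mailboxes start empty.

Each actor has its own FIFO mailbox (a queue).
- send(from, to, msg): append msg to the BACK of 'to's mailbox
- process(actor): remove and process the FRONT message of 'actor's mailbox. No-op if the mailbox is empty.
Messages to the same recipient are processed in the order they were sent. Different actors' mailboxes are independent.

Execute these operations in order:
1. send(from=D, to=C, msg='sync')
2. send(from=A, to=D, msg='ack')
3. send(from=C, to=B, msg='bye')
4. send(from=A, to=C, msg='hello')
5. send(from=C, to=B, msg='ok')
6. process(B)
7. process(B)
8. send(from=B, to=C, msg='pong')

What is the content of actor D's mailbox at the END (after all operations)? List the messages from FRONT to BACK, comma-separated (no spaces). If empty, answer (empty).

Answer: ack

Derivation:
After 1 (send(from=D, to=C, msg='sync')): A:[] B:[] C:[sync] D:[]
After 2 (send(from=A, to=D, msg='ack')): A:[] B:[] C:[sync] D:[ack]
After 3 (send(from=C, to=B, msg='bye')): A:[] B:[bye] C:[sync] D:[ack]
After 4 (send(from=A, to=C, msg='hello')): A:[] B:[bye] C:[sync,hello] D:[ack]
After 5 (send(from=C, to=B, msg='ok')): A:[] B:[bye,ok] C:[sync,hello] D:[ack]
After 6 (process(B)): A:[] B:[ok] C:[sync,hello] D:[ack]
After 7 (process(B)): A:[] B:[] C:[sync,hello] D:[ack]
After 8 (send(from=B, to=C, msg='pong')): A:[] B:[] C:[sync,hello,pong] D:[ack]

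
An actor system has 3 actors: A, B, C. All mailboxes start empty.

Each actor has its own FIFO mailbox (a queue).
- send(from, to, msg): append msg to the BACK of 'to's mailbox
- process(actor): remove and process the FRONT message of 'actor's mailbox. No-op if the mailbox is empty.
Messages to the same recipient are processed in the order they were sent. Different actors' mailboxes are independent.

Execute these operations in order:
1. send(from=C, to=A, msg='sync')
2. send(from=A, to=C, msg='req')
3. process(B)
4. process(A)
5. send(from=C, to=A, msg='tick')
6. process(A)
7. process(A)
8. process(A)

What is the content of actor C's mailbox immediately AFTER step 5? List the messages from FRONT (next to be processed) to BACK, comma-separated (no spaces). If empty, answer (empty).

After 1 (send(from=C, to=A, msg='sync')): A:[sync] B:[] C:[]
After 2 (send(from=A, to=C, msg='req')): A:[sync] B:[] C:[req]
After 3 (process(B)): A:[sync] B:[] C:[req]
After 4 (process(A)): A:[] B:[] C:[req]
After 5 (send(from=C, to=A, msg='tick')): A:[tick] B:[] C:[req]

req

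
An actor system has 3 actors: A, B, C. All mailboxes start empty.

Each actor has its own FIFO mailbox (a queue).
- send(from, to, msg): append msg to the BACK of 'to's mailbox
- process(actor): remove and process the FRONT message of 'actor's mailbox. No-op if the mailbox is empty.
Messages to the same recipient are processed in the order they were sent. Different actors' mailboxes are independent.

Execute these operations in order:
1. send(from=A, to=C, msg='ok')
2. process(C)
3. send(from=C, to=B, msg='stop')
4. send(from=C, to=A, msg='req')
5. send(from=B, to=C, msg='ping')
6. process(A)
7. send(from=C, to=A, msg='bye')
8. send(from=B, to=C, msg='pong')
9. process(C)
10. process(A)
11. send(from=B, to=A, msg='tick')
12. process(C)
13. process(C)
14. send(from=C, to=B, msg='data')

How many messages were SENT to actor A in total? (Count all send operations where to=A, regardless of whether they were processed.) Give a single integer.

Answer: 3

Derivation:
After 1 (send(from=A, to=C, msg='ok')): A:[] B:[] C:[ok]
After 2 (process(C)): A:[] B:[] C:[]
After 3 (send(from=C, to=B, msg='stop')): A:[] B:[stop] C:[]
After 4 (send(from=C, to=A, msg='req')): A:[req] B:[stop] C:[]
After 5 (send(from=B, to=C, msg='ping')): A:[req] B:[stop] C:[ping]
After 6 (process(A)): A:[] B:[stop] C:[ping]
After 7 (send(from=C, to=A, msg='bye')): A:[bye] B:[stop] C:[ping]
After 8 (send(from=B, to=C, msg='pong')): A:[bye] B:[stop] C:[ping,pong]
After 9 (process(C)): A:[bye] B:[stop] C:[pong]
After 10 (process(A)): A:[] B:[stop] C:[pong]
After 11 (send(from=B, to=A, msg='tick')): A:[tick] B:[stop] C:[pong]
After 12 (process(C)): A:[tick] B:[stop] C:[]
After 13 (process(C)): A:[tick] B:[stop] C:[]
After 14 (send(from=C, to=B, msg='data')): A:[tick] B:[stop,data] C:[]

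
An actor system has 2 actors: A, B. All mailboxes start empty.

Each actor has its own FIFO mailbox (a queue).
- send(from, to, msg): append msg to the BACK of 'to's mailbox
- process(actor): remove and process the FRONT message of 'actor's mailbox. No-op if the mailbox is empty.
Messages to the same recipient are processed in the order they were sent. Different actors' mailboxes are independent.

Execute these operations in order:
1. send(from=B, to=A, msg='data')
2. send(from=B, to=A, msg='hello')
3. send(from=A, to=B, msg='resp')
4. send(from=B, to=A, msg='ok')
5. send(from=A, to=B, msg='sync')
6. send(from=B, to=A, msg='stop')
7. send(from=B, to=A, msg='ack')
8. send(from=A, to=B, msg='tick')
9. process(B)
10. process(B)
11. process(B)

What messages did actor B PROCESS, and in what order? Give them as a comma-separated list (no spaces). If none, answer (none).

After 1 (send(from=B, to=A, msg='data')): A:[data] B:[]
After 2 (send(from=B, to=A, msg='hello')): A:[data,hello] B:[]
After 3 (send(from=A, to=B, msg='resp')): A:[data,hello] B:[resp]
After 4 (send(from=B, to=A, msg='ok')): A:[data,hello,ok] B:[resp]
After 5 (send(from=A, to=B, msg='sync')): A:[data,hello,ok] B:[resp,sync]
After 6 (send(from=B, to=A, msg='stop')): A:[data,hello,ok,stop] B:[resp,sync]
After 7 (send(from=B, to=A, msg='ack')): A:[data,hello,ok,stop,ack] B:[resp,sync]
After 8 (send(from=A, to=B, msg='tick')): A:[data,hello,ok,stop,ack] B:[resp,sync,tick]
After 9 (process(B)): A:[data,hello,ok,stop,ack] B:[sync,tick]
After 10 (process(B)): A:[data,hello,ok,stop,ack] B:[tick]
After 11 (process(B)): A:[data,hello,ok,stop,ack] B:[]

Answer: resp,sync,tick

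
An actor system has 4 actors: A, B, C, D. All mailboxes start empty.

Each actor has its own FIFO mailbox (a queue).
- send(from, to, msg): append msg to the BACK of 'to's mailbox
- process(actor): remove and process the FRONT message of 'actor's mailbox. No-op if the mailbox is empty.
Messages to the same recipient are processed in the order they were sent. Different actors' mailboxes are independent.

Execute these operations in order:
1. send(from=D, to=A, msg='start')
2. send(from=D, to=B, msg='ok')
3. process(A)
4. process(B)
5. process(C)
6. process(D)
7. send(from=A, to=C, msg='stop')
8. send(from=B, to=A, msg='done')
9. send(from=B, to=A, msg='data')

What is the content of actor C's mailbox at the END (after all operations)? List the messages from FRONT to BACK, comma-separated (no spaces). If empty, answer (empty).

Answer: stop

Derivation:
After 1 (send(from=D, to=A, msg='start')): A:[start] B:[] C:[] D:[]
After 2 (send(from=D, to=B, msg='ok')): A:[start] B:[ok] C:[] D:[]
After 3 (process(A)): A:[] B:[ok] C:[] D:[]
After 4 (process(B)): A:[] B:[] C:[] D:[]
After 5 (process(C)): A:[] B:[] C:[] D:[]
After 6 (process(D)): A:[] B:[] C:[] D:[]
After 7 (send(from=A, to=C, msg='stop')): A:[] B:[] C:[stop] D:[]
After 8 (send(from=B, to=A, msg='done')): A:[done] B:[] C:[stop] D:[]
After 9 (send(from=B, to=A, msg='data')): A:[done,data] B:[] C:[stop] D:[]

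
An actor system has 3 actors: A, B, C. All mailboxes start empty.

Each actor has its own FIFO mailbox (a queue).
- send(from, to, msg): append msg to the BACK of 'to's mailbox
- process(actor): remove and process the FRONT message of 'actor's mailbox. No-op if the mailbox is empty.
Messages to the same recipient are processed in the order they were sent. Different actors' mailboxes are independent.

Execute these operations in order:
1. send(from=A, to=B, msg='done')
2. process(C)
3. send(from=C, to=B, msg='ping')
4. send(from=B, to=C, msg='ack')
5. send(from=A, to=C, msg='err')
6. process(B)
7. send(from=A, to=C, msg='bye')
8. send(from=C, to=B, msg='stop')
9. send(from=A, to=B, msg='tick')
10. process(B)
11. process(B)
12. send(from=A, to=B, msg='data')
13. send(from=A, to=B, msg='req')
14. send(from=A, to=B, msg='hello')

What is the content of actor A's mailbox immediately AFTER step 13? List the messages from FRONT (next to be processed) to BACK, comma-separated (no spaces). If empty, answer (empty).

After 1 (send(from=A, to=B, msg='done')): A:[] B:[done] C:[]
After 2 (process(C)): A:[] B:[done] C:[]
After 3 (send(from=C, to=B, msg='ping')): A:[] B:[done,ping] C:[]
After 4 (send(from=B, to=C, msg='ack')): A:[] B:[done,ping] C:[ack]
After 5 (send(from=A, to=C, msg='err')): A:[] B:[done,ping] C:[ack,err]
After 6 (process(B)): A:[] B:[ping] C:[ack,err]
After 7 (send(from=A, to=C, msg='bye')): A:[] B:[ping] C:[ack,err,bye]
After 8 (send(from=C, to=B, msg='stop')): A:[] B:[ping,stop] C:[ack,err,bye]
After 9 (send(from=A, to=B, msg='tick')): A:[] B:[ping,stop,tick] C:[ack,err,bye]
After 10 (process(B)): A:[] B:[stop,tick] C:[ack,err,bye]
After 11 (process(B)): A:[] B:[tick] C:[ack,err,bye]
After 12 (send(from=A, to=B, msg='data')): A:[] B:[tick,data] C:[ack,err,bye]
After 13 (send(from=A, to=B, msg='req')): A:[] B:[tick,data,req] C:[ack,err,bye]

(empty)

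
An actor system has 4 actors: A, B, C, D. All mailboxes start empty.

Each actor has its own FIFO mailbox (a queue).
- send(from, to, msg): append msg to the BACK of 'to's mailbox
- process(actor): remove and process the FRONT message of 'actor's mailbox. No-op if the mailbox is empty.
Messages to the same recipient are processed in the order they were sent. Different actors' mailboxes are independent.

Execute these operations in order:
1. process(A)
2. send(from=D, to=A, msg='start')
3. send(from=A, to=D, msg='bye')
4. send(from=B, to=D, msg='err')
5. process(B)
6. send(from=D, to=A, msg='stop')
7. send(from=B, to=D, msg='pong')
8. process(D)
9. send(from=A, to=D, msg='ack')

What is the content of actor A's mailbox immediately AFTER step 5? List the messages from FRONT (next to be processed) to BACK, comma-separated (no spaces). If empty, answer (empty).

After 1 (process(A)): A:[] B:[] C:[] D:[]
After 2 (send(from=D, to=A, msg='start')): A:[start] B:[] C:[] D:[]
After 3 (send(from=A, to=D, msg='bye')): A:[start] B:[] C:[] D:[bye]
After 4 (send(from=B, to=D, msg='err')): A:[start] B:[] C:[] D:[bye,err]
After 5 (process(B)): A:[start] B:[] C:[] D:[bye,err]

start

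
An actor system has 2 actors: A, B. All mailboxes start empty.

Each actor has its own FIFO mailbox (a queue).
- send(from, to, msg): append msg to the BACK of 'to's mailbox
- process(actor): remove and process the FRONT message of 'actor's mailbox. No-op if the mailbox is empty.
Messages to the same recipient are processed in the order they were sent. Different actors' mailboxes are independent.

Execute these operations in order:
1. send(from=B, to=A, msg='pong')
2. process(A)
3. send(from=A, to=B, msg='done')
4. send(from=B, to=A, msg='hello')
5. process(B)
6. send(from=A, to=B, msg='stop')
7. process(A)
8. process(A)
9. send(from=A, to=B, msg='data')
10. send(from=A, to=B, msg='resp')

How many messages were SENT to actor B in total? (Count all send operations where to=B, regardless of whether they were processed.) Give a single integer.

After 1 (send(from=B, to=A, msg='pong')): A:[pong] B:[]
After 2 (process(A)): A:[] B:[]
After 3 (send(from=A, to=B, msg='done')): A:[] B:[done]
After 4 (send(from=B, to=A, msg='hello')): A:[hello] B:[done]
After 5 (process(B)): A:[hello] B:[]
After 6 (send(from=A, to=B, msg='stop')): A:[hello] B:[stop]
After 7 (process(A)): A:[] B:[stop]
After 8 (process(A)): A:[] B:[stop]
After 9 (send(from=A, to=B, msg='data')): A:[] B:[stop,data]
After 10 (send(from=A, to=B, msg='resp')): A:[] B:[stop,data,resp]

Answer: 4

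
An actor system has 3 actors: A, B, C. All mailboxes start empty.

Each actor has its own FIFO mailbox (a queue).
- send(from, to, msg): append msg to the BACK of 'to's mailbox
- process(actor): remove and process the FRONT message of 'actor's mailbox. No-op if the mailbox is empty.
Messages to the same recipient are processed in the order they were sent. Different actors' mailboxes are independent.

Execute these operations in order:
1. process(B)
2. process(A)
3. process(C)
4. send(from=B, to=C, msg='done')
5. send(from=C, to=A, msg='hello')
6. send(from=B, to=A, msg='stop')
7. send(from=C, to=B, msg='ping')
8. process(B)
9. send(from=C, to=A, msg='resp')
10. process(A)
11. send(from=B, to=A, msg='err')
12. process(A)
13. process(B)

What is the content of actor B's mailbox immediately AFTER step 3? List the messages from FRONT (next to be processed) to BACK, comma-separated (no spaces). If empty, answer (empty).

After 1 (process(B)): A:[] B:[] C:[]
After 2 (process(A)): A:[] B:[] C:[]
After 3 (process(C)): A:[] B:[] C:[]

(empty)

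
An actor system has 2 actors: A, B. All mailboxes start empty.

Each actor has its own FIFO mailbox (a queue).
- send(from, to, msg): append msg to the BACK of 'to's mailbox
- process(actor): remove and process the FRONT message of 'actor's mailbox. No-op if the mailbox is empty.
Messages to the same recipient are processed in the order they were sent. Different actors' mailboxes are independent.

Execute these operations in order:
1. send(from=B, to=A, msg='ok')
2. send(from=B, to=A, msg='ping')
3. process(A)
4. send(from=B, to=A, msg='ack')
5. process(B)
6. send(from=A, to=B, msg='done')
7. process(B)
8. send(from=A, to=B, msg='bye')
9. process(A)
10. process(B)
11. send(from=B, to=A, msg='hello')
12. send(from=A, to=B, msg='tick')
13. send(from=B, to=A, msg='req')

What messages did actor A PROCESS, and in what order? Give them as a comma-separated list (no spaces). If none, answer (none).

After 1 (send(from=B, to=A, msg='ok')): A:[ok] B:[]
After 2 (send(from=B, to=A, msg='ping')): A:[ok,ping] B:[]
After 3 (process(A)): A:[ping] B:[]
After 4 (send(from=B, to=A, msg='ack')): A:[ping,ack] B:[]
After 5 (process(B)): A:[ping,ack] B:[]
After 6 (send(from=A, to=B, msg='done')): A:[ping,ack] B:[done]
After 7 (process(B)): A:[ping,ack] B:[]
After 8 (send(from=A, to=B, msg='bye')): A:[ping,ack] B:[bye]
After 9 (process(A)): A:[ack] B:[bye]
After 10 (process(B)): A:[ack] B:[]
After 11 (send(from=B, to=A, msg='hello')): A:[ack,hello] B:[]
After 12 (send(from=A, to=B, msg='tick')): A:[ack,hello] B:[tick]
After 13 (send(from=B, to=A, msg='req')): A:[ack,hello,req] B:[tick]

Answer: ok,ping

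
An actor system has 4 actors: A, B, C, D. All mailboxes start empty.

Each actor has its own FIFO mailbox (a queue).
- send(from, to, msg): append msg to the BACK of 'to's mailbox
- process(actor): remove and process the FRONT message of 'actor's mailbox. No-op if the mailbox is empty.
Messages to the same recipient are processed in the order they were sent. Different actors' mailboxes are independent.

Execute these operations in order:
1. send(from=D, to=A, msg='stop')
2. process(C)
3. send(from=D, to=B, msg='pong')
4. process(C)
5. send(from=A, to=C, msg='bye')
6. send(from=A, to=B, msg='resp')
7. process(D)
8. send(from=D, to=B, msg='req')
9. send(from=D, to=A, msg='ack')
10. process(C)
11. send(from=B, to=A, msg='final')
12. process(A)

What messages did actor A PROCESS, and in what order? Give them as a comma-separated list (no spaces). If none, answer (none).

After 1 (send(from=D, to=A, msg='stop')): A:[stop] B:[] C:[] D:[]
After 2 (process(C)): A:[stop] B:[] C:[] D:[]
After 3 (send(from=D, to=B, msg='pong')): A:[stop] B:[pong] C:[] D:[]
After 4 (process(C)): A:[stop] B:[pong] C:[] D:[]
After 5 (send(from=A, to=C, msg='bye')): A:[stop] B:[pong] C:[bye] D:[]
After 6 (send(from=A, to=B, msg='resp')): A:[stop] B:[pong,resp] C:[bye] D:[]
After 7 (process(D)): A:[stop] B:[pong,resp] C:[bye] D:[]
After 8 (send(from=D, to=B, msg='req')): A:[stop] B:[pong,resp,req] C:[bye] D:[]
After 9 (send(from=D, to=A, msg='ack')): A:[stop,ack] B:[pong,resp,req] C:[bye] D:[]
After 10 (process(C)): A:[stop,ack] B:[pong,resp,req] C:[] D:[]
After 11 (send(from=B, to=A, msg='final')): A:[stop,ack,final] B:[pong,resp,req] C:[] D:[]
After 12 (process(A)): A:[ack,final] B:[pong,resp,req] C:[] D:[]

Answer: stop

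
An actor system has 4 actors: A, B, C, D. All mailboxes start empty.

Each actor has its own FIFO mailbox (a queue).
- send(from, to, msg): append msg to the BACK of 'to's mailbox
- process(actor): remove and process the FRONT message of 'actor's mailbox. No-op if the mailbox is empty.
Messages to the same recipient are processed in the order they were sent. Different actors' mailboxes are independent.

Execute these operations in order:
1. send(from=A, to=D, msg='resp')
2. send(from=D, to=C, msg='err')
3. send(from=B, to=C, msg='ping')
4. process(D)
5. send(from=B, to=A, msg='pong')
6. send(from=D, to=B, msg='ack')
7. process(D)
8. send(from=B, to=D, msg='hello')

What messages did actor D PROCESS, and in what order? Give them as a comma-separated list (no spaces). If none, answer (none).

Answer: resp

Derivation:
After 1 (send(from=A, to=D, msg='resp')): A:[] B:[] C:[] D:[resp]
After 2 (send(from=D, to=C, msg='err')): A:[] B:[] C:[err] D:[resp]
After 3 (send(from=B, to=C, msg='ping')): A:[] B:[] C:[err,ping] D:[resp]
After 4 (process(D)): A:[] B:[] C:[err,ping] D:[]
After 5 (send(from=B, to=A, msg='pong')): A:[pong] B:[] C:[err,ping] D:[]
After 6 (send(from=D, to=B, msg='ack')): A:[pong] B:[ack] C:[err,ping] D:[]
After 7 (process(D)): A:[pong] B:[ack] C:[err,ping] D:[]
After 8 (send(from=B, to=D, msg='hello')): A:[pong] B:[ack] C:[err,ping] D:[hello]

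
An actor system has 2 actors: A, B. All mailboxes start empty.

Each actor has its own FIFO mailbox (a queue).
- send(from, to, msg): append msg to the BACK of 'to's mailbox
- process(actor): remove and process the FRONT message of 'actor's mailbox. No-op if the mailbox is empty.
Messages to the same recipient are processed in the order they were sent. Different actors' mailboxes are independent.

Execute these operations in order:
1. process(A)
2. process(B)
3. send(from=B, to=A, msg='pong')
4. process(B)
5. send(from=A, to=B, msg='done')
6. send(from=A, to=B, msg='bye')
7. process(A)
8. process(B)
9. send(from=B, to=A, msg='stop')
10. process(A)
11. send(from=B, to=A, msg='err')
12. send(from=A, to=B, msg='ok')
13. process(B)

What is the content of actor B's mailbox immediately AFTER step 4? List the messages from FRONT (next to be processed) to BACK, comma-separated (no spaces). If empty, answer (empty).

After 1 (process(A)): A:[] B:[]
After 2 (process(B)): A:[] B:[]
After 3 (send(from=B, to=A, msg='pong')): A:[pong] B:[]
After 4 (process(B)): A:[pong] B:[]

(empty)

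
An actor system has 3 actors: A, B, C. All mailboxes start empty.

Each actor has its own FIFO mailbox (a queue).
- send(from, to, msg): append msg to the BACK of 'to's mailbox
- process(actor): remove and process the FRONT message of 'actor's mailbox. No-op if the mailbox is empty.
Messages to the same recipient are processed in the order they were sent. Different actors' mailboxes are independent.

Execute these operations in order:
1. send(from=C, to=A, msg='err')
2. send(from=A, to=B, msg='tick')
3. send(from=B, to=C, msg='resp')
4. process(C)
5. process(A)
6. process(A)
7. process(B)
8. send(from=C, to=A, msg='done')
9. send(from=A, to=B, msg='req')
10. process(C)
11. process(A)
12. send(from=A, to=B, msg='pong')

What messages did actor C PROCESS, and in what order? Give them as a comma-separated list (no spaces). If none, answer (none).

After 1 (send(from=C, to=A, msg='err')): A:[err] B:[] C:[]
After 2 (send(from=A, to=B, msg='tick')): A:[err] B:[tick] C:[]
After 3 (send(from=B, to=C, msg='resp')): A:[err] B:[tick] C:[resp]
After 4 (process(C)): A:[err] B:[tick] C:[]
After 5 (process(A)): A:[] B:[tick] C:[]
After 6 (process(A)): A:[] B:[tick] C:[]
After 7 (process(B)): A:[] B:[] C:[]
After 8 (send(from=C, to=A, msg='done')): A:[done] B:[] C:[]
After 9 (send(from=A, to=B, msg='req')): A:[done] B:[req] C:[]
After 10 (process(C)): A:[done] B:[req] C:[]
After 11 (process(A)): A:[] B:[req] C:[]
After 12 (send(from=A, to=B, msg='pong')): A:[] B:[req,pong] C:[]

Answer: resp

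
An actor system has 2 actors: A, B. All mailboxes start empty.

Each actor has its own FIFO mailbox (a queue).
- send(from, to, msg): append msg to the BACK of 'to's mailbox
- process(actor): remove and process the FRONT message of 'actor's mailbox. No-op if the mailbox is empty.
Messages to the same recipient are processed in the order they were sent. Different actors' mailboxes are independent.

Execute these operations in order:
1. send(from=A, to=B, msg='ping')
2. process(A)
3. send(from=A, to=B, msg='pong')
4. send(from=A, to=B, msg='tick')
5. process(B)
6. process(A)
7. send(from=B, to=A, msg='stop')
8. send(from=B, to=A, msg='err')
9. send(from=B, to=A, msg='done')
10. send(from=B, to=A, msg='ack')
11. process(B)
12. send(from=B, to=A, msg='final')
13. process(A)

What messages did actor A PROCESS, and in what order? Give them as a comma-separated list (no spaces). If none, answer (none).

Answer: stop

Derivation:
After 1 (send(from=A, to=B, msg='ping')): A:[] B:[ping]
After 2 (process(A)): A:[] B:[ping]
After 3 (send(from=A, to=B, msg='pong')): A:[] B:[ping,pong]
After 4 (send(from=A, to=B, msg='tick')): A:[] B:[ping,pong,tick]
After 5 (process(B)): A:[] B:[pong,tick]
After 6 (process(A)): A:[] B:[pong,tick]
After 7 (send(from=B, to=A, msg='stop')): A:[stop] B:[pong,tick]
After 8 (send(from=B, to=A, msg='err')): A:[stop,err] B:[pong,tick]
After 9 (send(from=B, to=A, msg='done')): A:[stop,err,done] B:[pong,tick]
After 10 (send(from=B, to=A, msg='ack')): A:[stop,err,done,ack] B:[pong,tick]
After 11 (process(B)): A:[stop,err,done,ack] B:[tick]
After 12 (send(from=B, to=A, msg='final')): A:[stop,err,done,ack,final] B:[tick]
After 13 (process(A)): A:[err,done,ack,final] B:[tick]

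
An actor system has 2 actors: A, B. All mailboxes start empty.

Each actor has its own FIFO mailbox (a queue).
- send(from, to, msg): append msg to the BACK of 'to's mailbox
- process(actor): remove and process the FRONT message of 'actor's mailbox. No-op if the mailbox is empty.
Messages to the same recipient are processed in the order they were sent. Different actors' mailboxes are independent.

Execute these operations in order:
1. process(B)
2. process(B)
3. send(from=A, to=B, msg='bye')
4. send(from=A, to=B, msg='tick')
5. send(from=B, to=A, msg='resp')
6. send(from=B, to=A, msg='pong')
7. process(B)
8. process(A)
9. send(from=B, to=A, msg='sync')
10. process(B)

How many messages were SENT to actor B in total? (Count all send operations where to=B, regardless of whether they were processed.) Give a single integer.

Answer: 2

Derivation:
After 1 (process(B)): A:[] B:[]
After 2 (process(B)): A:[] B:[]
After 3 (send(from=A, to=B, msg='bye')): A:[] B:[bye]
After 4 (send(from=A, to=B, msg='tick')): A:[] B:[bye,tick]
After 5 (send(from=B, to=A, msg='resp')): A:[resp] B:[bye,tick]
After 6 (send(from=B, to=A, msg='pong')): A:[resp,pong] B:[bye,tick]
After 7 (process(B)): A:[resp,pong] B:[tick]
After 8 (process(A)): A:[pong] B:[tick]
After 9 (send(from=B, to=A, msg='sync')): A:[pong,sync] B:[tick]
After 10 (process(B)): A:[pong,sync] B:[]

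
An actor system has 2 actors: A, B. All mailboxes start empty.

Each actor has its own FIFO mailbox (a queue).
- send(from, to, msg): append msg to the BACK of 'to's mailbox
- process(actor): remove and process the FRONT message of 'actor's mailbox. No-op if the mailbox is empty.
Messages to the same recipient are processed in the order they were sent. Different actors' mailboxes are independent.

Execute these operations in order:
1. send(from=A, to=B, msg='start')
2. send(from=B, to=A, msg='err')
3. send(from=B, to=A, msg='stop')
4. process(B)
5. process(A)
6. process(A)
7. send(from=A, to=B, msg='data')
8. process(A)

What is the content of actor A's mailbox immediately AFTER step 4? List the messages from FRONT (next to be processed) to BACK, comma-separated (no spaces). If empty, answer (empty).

After 1 (send(from=A, to=B, msg='start')): A:[] B:[start]
After 2 (send(from=B, to=A, msg='err')): A:[err] B:[start]
After 3 (send(from=B, to=A, msg='stop')): A:[err,stop] B:[start]
After 4 (process(B)): A:[err,stop] B:[]

err,stop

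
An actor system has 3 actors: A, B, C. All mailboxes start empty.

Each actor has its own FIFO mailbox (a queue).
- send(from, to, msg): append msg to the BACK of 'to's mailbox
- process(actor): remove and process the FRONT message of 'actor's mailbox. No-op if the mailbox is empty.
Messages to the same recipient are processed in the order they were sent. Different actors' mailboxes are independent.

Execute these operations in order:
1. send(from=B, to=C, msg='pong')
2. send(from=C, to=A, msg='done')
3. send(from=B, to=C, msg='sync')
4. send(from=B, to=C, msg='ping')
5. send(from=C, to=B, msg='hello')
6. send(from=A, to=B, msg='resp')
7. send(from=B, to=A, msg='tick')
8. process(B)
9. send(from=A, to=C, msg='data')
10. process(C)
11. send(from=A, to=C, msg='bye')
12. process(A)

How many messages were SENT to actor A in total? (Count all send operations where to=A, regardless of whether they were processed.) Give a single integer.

Answer: 2

Derivation:
After 1 (send(from=B, to=C, msg='pong')): A:[] B:[] C:[pong]
After 2 (send(from=C, to=A, msg='done')): A:[done] B:[] C:[pong]
After 3 (send(from=B, to=C, msg='sync')): A:[done] B:[] C:[pong,sync]
After 4 (send(from=B, to=C, msg='ping')): A:[done] B:[] C:[pong,sync,ping]
After 5 (send(from=C, to=B, msg='hello')): A:[done] B:[hello] C:[pong,sync,ping]
After 6 (send(from=A, to=B, msg='resp')): A:[done] B:[hello,resp] C:[pong,sync,ping]
After 7 (send(from=B, to=A, msg='tick')): A:[done,tick] B:[hello,resp] C:[pong,sync,ping]
After 8 (process(B)): A:[done,tick] B:[resp] C:[pong,sync,ping]
After 9 (send(from=A, to=C, msg='data')): A:[done,tick] B:[resp] C:[pong,sync,ping,data]
After 10 (process(C)): A:[done,tick] B:[resp] C:[sync,ping,data]
After 11 (send(from=A, to=C, msg='bye')): A:[done,tick] B:[resp] C:[sync,ping,data,bye]
After 12 (process(A)): A:[tick] B:[resp] C:[sync,ping,data,bye]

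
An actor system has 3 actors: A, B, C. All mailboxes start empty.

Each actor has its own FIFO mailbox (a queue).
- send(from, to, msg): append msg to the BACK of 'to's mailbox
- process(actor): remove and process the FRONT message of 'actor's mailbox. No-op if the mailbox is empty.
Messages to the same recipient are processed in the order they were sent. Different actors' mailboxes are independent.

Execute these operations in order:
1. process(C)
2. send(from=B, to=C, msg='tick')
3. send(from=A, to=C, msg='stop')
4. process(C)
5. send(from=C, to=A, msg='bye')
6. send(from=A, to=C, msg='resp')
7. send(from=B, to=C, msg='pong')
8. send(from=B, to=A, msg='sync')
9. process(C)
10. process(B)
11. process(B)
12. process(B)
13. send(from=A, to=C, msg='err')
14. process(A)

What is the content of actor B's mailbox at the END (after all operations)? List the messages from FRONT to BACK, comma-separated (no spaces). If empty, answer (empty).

After 1 (process(C)): A:[] B:[] C:[]
After 2 (send(from=B, to=C, msg='tick')): A:[] B:[] C:[tick]
After 3 (send(from=A, to=C, msg='stop')): A:[] B:[] C:[tick,stop]
After 4 (process(C)): A:[] B:[] C:[stop]
After 5 (send(from=C, to=A, msg='bye')): A:[bye] B:[] C:[stop]
After 6 (send(from=A, to=C, msg='resp')): A:[bye] B:[] C:[stop,resp]
After 7 (send(from=B, to=C, msg='pong')): A:[bye] B:[] C:[stop,resp,pong]
After 8 (send(from=B, to=A, msg='sync')): A:[bye,sync] B:[] C:[stop,resp,pong]
After 9 (process(C)): A:[bye,sync] B:[] C:[resp,pong]
After 10 (process(B)): A:[bye,sync] B:[] C:[resp,pong]
After 11 (process(B)): A:[bye,sync] B:[] C:[resp,pong]
After 12 (process(B)): A:[bye,sync] B:[] C:[resp,pong]
After 13 (send(from=A, to=C, msg='err')): A:[bye,sync] B:[] C:[resp,pong,err]
After 14 (process(A)): A:[sync] B:[] C:[resp,pong,err]

Answer: (empty)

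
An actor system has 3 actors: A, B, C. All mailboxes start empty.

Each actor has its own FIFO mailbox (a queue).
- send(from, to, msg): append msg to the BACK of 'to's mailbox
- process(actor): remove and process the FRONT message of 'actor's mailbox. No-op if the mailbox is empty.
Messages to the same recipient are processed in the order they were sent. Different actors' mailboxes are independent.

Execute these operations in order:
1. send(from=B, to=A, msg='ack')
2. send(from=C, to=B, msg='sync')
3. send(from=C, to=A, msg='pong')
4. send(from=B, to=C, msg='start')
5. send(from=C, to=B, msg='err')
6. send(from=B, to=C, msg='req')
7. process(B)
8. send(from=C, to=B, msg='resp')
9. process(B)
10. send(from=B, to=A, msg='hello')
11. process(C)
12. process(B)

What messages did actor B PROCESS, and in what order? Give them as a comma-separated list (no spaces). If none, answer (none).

Answer: sync,err,resp

Derivation:
After 1 (send(from=B, to=A, msg='ack')): A:[ack] B:[] C:[]
After 2 (send(from=C, to=B, msg='sync')): A:[ack] B:[sync] C:[]
After 3 (send(from=C, to=A, msg='pong')): A:[ack,pong] B:[sync] C:[]
After 4 (send(from=B, to=C, msg='start')): A:[ack,pong] B:[sync] C:[start]
After 5 (send(from=C, to=B, msg='err')): A:[ack,pong] B:[sync,err] C:[start]
After 6 (send(from=B, to=C, msg='req')): A:[ack,pong] B:[sync,err] C:[start,req]
After 7 (process(B)): A:[ack,pong] B:[err] C:[start,req]
After 8 (send(from=C, to=B, msg='resp')): A:[ack,pong] B:[err,resp] C:[start,req]
After 9 (process(B)): A:[ack,pong] B:[resp] C:[start,req]
After 10 (send(from=B, to=A, msg='hello')): A:[ack,pong,hello] B:[resp] C:[start,req]
After 11 (process(C)): A:[ack,pong,hello] B:[resp] C:[req]
After 12 (process(B)): A:[ack,pong,hello] B:[] C:[req]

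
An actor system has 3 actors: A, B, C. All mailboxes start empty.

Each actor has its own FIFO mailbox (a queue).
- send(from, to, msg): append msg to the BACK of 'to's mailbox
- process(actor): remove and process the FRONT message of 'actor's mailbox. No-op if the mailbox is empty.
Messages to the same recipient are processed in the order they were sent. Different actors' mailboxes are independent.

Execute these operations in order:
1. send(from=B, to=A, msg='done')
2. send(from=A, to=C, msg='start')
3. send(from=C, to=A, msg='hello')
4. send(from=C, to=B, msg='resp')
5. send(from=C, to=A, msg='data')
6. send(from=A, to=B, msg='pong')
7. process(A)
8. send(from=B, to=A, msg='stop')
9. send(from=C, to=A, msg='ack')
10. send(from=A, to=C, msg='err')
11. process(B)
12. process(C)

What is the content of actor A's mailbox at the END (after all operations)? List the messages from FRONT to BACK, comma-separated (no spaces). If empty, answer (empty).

After 1 (send(from=B, to=A, msg='done')): A:[done] B:[] C:[]
After 2 (send(from=A, to=C, msg='start')): A:[done] B:[] C:[start]
After 3 (send(from=C, to=A, msg='hello')): A:[done,hello] B:[] C:[start]
After 4 (send(from=C, to=B, msg='resp')): A:[done,hello] B:[resp] C:[start]
After 5 (send(from=C, to=A, msg='data')): A:[done,hello,data] B:[resp] C:[start]
After 6 (send(from=A, to=B, msg='pong')): A:[done,hello,data] B:[resp,pong] C:[start]
After 7 (process(A)): A:[hello,data] B:[resp,pong] C:[start]
After 8 (send(from=B, to=A, msg='stop')): A:[hello,data,stop] B:[resp,pong] C:[start]
After 9 (send(from=C, to=A, msg='ack')): A:[hello,data,stop,ack] B:[resp,pong] C:[start]
After 10 (send(from=A, to=C, msg='err')): A:[hello,data,stop,ack] B:[resp,pong] C:[start,err]
After 11 (process(B)): A:[hello,data,stop,ack] B:[pong] C:[start,err]
After 12 (process(C)): A:[hello,data,stop,ack] B:[pong] C:[err]

Answer: hello,data,stop,ack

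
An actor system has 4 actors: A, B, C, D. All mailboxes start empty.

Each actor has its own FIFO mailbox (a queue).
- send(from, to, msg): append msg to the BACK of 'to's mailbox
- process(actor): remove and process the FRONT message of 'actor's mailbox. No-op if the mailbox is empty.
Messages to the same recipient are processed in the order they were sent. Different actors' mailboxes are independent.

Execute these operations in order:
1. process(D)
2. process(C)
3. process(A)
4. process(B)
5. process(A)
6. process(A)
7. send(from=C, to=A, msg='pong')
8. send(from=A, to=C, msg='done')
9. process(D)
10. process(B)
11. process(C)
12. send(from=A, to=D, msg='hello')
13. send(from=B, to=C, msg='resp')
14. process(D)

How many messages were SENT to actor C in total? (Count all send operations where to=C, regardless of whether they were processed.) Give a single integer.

Answer: 2

Derivation:
After 1 (process(D)): A:[] B:[] C:[] D:[]
After 2 (process(C)): A:[] B:[] C:[] D:[]
After 3 (process(A)): A:[] B:[] C:[] D:[]
After 4 (process(B)): A:[] B:[] C:[] D:[]
After 5 (process(A)): A:[] B:[] C:[] D:[]
After 6 (process(A)): A:[] B:[] C:[] D:[]
After 7 (send(from=C, to=A, msg='pong')): A:[pong] B:[] C:[] D:[]
After 8 (send(from=A, to=C, msg='done')): A:[pong] B:[] C:[done] D:[]
After 9 (process(D)): A:[pong] B:[] C:[done] D:[]
After 10 (process(B)): A:[pong] B:[] C:[done] D:[]
After 11 (process(C)): A:[pong] B:[] C:[] D:[]
After 12 (send(from=A, to=D, msg='hello')): A:[pong] B:[] C:[] D:[hello]
After 13 (send(from=B, to=C, msg='resp')): A:[pong] B:[] C:[resp] D:[hello]
After 14 (process(D)): A:[pong] B:[] C:[resp] D:[]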